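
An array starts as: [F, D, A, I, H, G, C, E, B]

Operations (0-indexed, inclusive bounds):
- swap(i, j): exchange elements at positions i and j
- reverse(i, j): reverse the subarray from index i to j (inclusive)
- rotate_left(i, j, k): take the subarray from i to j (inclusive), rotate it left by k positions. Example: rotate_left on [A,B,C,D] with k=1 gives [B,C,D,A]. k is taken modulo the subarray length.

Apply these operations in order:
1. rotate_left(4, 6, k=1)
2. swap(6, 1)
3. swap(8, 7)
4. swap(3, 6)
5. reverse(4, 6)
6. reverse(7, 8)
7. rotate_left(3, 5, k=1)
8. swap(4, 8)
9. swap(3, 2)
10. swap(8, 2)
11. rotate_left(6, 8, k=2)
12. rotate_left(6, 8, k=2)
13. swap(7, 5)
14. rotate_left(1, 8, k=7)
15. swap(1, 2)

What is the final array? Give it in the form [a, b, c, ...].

Answer: [F, H, G, C, A, B, I, E, D]

Derivation:
After 1 (rotate_left(4, 6, k=1)): [F, D, A, I, G, C, H, E, B]
After 2 (swap(6, 1)): [F, H, A, I, G, C, D, E, B]
After 3 (swap(8, 7)): [F, H, A, I, G, C, D, B, E]
After 4 (swap(3, 6)): [F, H, A, D, G, C, I, B, E]
After 5 (reverse(4, 6)): [F, H, A, D, I, C, G, B, E]
After 6 (reverse(7, 8)): [F, H, A, D, I, C, G, E, B]
After 7 (rotate_left(3, 5, k=1)): [F, H, A, I, C, D, G, E, B]
After 8 (swap(4, 8)): [F, H, A, I, B, D, G, E, C]
After 9 (swap(3, 2)): [F, H, I, A, B, D, G, E, C]
After 10 (swap(8, 2)): [F, H, C, A, B, D, G, E, I]
After 11 (rotate_left(6, 8, k=2)): [F, H, C, A, B, D, I, G, E]
After 12 (rotate_left(6, 8, k=2)): [F, H, C, A, B, D, E, I, G]
After 13 (swap(7, 5)): [F, H, C, A, B, I, E, D, G]
After 14 (rotate_left(1, 8, k=7)): [F, G, H, C, A, B, I, E, D]
After 15 (swap(1, 2)): [F, H, G, C, A, B, I, E, D]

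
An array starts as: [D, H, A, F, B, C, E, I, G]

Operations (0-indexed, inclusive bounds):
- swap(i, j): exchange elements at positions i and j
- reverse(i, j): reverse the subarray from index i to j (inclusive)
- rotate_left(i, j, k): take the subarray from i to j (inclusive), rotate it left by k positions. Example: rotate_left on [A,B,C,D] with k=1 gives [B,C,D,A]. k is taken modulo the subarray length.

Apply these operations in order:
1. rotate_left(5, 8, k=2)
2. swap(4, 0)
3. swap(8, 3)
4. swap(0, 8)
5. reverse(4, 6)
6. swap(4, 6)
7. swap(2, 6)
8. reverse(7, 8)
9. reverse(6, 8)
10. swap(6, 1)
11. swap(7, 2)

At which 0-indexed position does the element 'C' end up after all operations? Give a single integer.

Answer: 1

Derivation:
After 1 (rotate_left(5, 8, k=2)): [D, H, A, F, B, I, G, C, E]
After 2 (swap(4, 0)): [B, H, A, F, D, I, G, C, E]
After 3 (swap(8, 3)): [B, H, A, E, D, I, G, C, F]
After 4 (swap(0, 8)): [F, H, A, E, D, I, G, C, B]
After 5 (reverse(4, 6)): [F, H, A, E, G, I, D, C, B]
After 6 (swap(4, 6)): [F, H, A, E, D, I, G, C, B]
After 7 (swap(2, 6)): [F, H, G, E, D, I, A, C, B]
After 8 (reverse(7, 8)): [F, H, G, E, D, I, A, B, C]
After 9 (reverse(6, 8)): [F, H, G, E, D, I, C, B, A]
After 10 (swap(6, 1)): [F, C, G, E, D, I, H, B, A]
After 11 (swap(7, 2)): [F, C, B, E, D, I, H, G, A]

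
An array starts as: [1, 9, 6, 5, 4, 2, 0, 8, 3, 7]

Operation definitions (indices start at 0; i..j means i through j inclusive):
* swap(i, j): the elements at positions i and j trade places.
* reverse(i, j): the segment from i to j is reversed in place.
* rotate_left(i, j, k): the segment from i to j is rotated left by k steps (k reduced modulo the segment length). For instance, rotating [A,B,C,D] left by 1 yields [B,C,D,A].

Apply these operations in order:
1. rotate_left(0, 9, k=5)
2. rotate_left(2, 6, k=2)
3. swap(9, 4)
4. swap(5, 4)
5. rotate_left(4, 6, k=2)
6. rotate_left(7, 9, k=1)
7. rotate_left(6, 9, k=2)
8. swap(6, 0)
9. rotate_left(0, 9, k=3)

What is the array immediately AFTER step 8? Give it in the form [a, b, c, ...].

Answer: [9, 0, 7, 1, 3, 8, 2, 6, 4, 5]

Derivation:
After 1 (rotate_left(0, 9, k=5)): [2, 0, 8, 3, 7, 1, 9, 6, 5, 4]
After 2 (rotate_left(2, 6, k=2)): [2, 0, 7, 1, 9, 8, 3, 6, 5, 4]
After 3 (swap(9, 4)): [2, 0, 7, 1, 4, 8, 3, 6, 5, 9]
After 4 (swap(5, 4)): [2, 0, 7, 1, 8, 4, 3, 6, 5, 9]
After 5 (rotate_left(4, 6, k=2)): [2, 0, 7, 1, 3, 8, 4, 6, 5, 9]
After 6 (rotate_left(7, 9, k=1)): [2, 0, 7, 1, 3, 8, 4, 5, 9, 6]
After 7 (rotate_left(6, 9, k=2)): [2, 0, 7, 1, 3, 8, 9, 6, 4, 5]
After 8 (swap(6, 0)): [9, 0, 7, 1, 3, 8, 2, 6, 4, 5]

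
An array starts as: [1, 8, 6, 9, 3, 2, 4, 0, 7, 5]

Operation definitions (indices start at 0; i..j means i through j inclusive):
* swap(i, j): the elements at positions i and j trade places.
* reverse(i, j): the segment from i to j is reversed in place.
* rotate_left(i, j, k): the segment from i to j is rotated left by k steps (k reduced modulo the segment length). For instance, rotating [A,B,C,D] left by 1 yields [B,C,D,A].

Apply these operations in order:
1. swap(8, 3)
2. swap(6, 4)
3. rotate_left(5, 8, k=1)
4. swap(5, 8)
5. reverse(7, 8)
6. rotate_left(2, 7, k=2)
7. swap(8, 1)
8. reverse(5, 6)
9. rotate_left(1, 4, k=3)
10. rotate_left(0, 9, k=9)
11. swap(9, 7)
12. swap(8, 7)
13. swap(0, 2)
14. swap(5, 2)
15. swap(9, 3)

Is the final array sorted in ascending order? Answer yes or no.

Answer: yes

Derivation:
After 1 (swap(8, 3)): [1, 8, 6, 7, 3, 2, 4, 0, 9, 5]
After 2 (swap(6, 4)): [1, 8, 6, 7, 4, 2, 3, 0, 9, 5]
After 3 (rotate_left(5, 8, k=1)): [1, 8, 6, 7, 4, 3, 0, 9, 2, 5]
After 4 (swap(5, 8)): [1, 8, 6, 7, 4, 2, 0, 9, 3, 5]
After 5 (reverse(7, 8)): [1, 8, 6, 7, 4, 2, 0, 3, 9, 5]
After 6 (rotate_left(2, 7, k=2)): [1, 8, 4, 2, 0, 3, 6, 7, 9, 5]
After 7 (swap(8, 1)): [1, 9, 4, 2, 0, 3, 6, 7, 8, 5]
After 8 (reverse(5, 6)): [1, 9, 4, 2, 0, 6, 3, 7, 8, 5]
After 9 (rotate_left(1, 4, k=3)): [1, 0, 9, 4, 2, 6, 3, 7, 8, 5]
After 10 (rotate_left(0, 9, k=9)): [5, 1, 0, 9, 4, 2, 6, 3, 7, 8]
After 11 (swap(9, 7)): [5, 1, 0, 9, 4, 2, 6, 8, 7, 3]
After 12 (swap(8, 7)): [5, 1, 0, 9, 4, 2, 6, 7, 8, 3]
After 13 (swap(0, 2)): [0, 1, 5, 9, 4, 2, 6, 7, 8, 3]
After 14 (swap(5, 2)): [0, 1, 2, 9, 4, 5, 6, 7, 8, 3]
After 15 (swap(9, 3)): [0, 1, 2, 3, 4, 5, 6, 7, 8, 9]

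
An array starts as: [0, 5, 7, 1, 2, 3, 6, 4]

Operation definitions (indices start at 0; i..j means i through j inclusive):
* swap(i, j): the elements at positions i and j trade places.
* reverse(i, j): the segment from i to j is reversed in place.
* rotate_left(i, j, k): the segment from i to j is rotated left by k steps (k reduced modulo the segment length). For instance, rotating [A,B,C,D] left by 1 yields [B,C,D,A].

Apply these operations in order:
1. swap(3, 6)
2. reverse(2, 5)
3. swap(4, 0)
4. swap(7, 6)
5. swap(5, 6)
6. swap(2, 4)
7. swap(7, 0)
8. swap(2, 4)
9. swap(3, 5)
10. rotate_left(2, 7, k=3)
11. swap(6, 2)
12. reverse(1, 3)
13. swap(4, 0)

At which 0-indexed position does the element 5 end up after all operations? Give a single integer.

After 1 (swap(3, 6)): [0, 5, 7, 6, 2, 3, 1, 4]
After 2 (reverse(2, 5)): [0, 5, 3, 2, 6, 7, 1, 4]
After 3 (swap(4, 0)): [6, 5, 3, 2, 0, 7, 1, 4]
After 4 (swap(7, 6)): [6, 5, 3, 2, 0, 7, 4, 1]
After 5 (swap(5, 6)): [6, 5, 3, 2, 0, 4, 7, 1]
After 6 (swap(2, 4)): [6, 5, 0, 2, 3, 4, 7, 1]
After 7 (swap(7, 0)): [1, 5, 0, 2, 3, 4, 7, 6]
After 8 (swap(2, 4)): [1, 5, 3, 2, 0, 4, 7, 6]
After 9 (swap(3, 5)): [1, 5, 3, 4, 0, 2, 7, 6]
After 10 (rotate_left(2, 7, k=3)): [1, 5, 2, 7, 6, 3, 4, 0]
After 11 (swap(6, 2)): [1, 5, 4, 7, 6, 3, 2, 0]
After 12 (reverse(1, 3)): [1, 7, 4, 5, 6, 3, 2, 0]
After 13 (swap(4, 0)): [6, 7, 4, 5, 1, 3, 2, 0]

Answer: 3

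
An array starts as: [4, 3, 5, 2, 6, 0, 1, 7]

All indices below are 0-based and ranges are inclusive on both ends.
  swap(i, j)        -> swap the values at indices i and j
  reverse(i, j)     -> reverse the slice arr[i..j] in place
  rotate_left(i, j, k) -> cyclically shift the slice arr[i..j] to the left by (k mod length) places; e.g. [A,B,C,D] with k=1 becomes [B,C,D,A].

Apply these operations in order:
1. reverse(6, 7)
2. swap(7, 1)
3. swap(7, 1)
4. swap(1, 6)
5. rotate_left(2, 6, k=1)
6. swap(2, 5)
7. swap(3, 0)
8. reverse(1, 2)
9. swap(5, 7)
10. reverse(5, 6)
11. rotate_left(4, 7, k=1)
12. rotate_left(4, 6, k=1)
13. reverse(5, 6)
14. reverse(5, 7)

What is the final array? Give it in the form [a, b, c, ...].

After 1 (reverse(6, 7)): [4, 3, 5, 2, 6, 0, 7, 1]
After 2 (swap(7, 1)): [4, 1, 5, 2, 6, 0, 7, 3]
After 3 (swap(7, 1)): [4, 3, 5, 2, 6, 0, 7, 1]
After 4 (swap(1, 6)): [4, 7, 5, 2, 6, 0, 3, 1]
After 5 (rotate_left(2, 6, k=1)): [4, 7, 2, 6, 0, 3, 5, 1]
After 6 (swap(2, 5)): [4, 7, 3, 6, 0, 2, 5, 1]
After 7 (swap(3, 0)): [6, 7, 3, 4, 0, 2, 5, 1]
After 8 (reverse(1, 2)): [6, 3, 7, 4, 0, 2, 5, 1]
After 9 (swap(5, 7)): [6, 3, 7, 4, 0, 1, 5, 2]
After 10 (reverse(5, 6)): [6, 3, 7, 4, 0, 5, 1, 2]
After 11 (rotate_left(4, 7, k=1)): [6, 3, 7, 4, 5, 1, 2, 0]
After 12 (rotate_left(4, 6, k=1)): [6, 3, 7, 4, 1, 2, 5, 0]
After 13 (reverse(5, 6)): [6, 3, 7, 4, 1, 5, 2, 0]
After 14 (reverse(5, 7)): [6, 3, 7, 4, 1, 0, 2, 5]

Answer: [6, 3, 7, 4, 1, 0, 2, 5]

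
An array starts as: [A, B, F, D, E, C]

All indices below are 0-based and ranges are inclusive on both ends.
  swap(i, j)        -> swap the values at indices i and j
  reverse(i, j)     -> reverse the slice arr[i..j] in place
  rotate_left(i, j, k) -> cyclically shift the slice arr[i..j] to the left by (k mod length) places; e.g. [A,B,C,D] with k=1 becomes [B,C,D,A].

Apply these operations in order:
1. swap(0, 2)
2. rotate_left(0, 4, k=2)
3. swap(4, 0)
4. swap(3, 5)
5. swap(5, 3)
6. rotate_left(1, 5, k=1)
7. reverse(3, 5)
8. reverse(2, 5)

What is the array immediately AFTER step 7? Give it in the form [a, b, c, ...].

After 1 (swap(0, 2)): [F, B, A, D, E, C]
After 2 (rotate_left(0, 4, k=2)): [A, D, E, F, B, C]
After 3 (swap(4, 0)): [B, D, E, F, A, C]
After 4 (swap(3, 5)): [B, D, E, C, A, F]
After 5 (swap(5, 3)): [B, D, E, F, A, C]
After 6 (rotate_left(1, 5, k=1)): [B, E, F, A, C, D]
After 7 (reverse(3, 5)): [B, E, F, D, C, A]

Answer: [B, E, F, D, C, A]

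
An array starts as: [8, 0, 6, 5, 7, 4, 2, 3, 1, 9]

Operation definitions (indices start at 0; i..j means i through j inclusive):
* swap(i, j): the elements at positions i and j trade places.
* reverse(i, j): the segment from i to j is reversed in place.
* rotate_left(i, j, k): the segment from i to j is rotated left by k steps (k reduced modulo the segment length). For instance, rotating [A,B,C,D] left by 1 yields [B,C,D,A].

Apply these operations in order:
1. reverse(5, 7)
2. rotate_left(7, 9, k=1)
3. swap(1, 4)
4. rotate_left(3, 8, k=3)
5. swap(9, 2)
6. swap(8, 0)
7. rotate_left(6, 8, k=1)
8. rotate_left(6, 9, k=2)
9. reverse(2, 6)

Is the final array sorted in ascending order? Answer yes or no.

After 1 (reverse(5, 7)): [8, 0, 6, 5, 7, 3, 2, 4, 1, 9]
After 2 (rotate_left(7, 9, k=1)): [8, 0, 6, 5, 7, 3, 2, 1, 9, 4]
After 3 (swap(1, 4)): [8, 7, 6, 5, 0, 3, 2, 1, 9, 4]
After 4 (rotate_left(3, 8, k=3)): [8, 7, 6, 2, 1, 9, 5, 0, 3, 4]
After 5 (swap(9, 2)): [8, 7, 4, 2, 1, 9, 5, 0, 3, 6]
After 6 (swap(8, 0)): [3, 7, 4, 2, 1, 9, 5, 0, 8, 6]
After 7 (rotate_left(6, 8, k=1)): [3, 7, 4, 2, 1, 9, 0, 8, 5, 6]
After 8 (rotate_left(6, 9, k=2)): [3, 7, 4, 2, 1, 9, 5, 6, 0, 8]
After 9 (reverse(2, 6)): [3, 7, 5, 9, 1, 2, 4, 6, 0, 8]

Answer: no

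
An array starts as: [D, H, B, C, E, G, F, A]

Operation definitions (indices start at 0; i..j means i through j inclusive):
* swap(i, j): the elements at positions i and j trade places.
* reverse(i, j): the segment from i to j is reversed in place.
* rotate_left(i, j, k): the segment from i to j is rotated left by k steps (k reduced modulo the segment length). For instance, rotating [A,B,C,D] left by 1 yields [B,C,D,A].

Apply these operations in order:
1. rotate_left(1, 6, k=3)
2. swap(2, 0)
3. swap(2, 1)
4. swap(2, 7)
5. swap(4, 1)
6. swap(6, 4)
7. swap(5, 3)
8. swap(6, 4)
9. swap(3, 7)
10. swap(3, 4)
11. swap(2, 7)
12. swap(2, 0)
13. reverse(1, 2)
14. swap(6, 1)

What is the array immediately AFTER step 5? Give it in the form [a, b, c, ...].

After 1 (rotate_left(1, 6, k=3)): [D, E, G, F, H, B, C, A]
After 2 (swap(2, 0)): [G, E, D, F, H, B, C, A]
After 3 (swap(2, 1)): [G, D, E, F, H, B, C, A]
After 4 (swap(2, 7)): [G, D, A, F, H, B, C, E]
After 5 (swap(4, 1)): [G, H, A, F, D, B, C, E]

Answer: [G, H, A, F, D, B, C, E]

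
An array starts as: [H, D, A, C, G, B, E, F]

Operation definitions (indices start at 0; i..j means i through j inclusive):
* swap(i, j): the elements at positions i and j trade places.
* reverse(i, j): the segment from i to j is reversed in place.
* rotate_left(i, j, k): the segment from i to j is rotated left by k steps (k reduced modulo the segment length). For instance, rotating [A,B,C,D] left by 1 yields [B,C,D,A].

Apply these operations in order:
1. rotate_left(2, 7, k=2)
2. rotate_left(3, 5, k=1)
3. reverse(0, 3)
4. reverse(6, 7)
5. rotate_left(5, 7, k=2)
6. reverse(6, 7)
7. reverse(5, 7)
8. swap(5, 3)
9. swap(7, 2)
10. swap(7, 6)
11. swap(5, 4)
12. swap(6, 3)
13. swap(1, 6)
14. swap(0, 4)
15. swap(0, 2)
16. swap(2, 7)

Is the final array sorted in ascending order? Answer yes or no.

After 1 (rotate_left(2, 7, k=2)): [H, D, G, B, E, F, A, C]
After 2 (rotate_left(3, 5, k=1)): [H, D, G, E, F, B, A, C]
After 3 (reverse(0, 3)): [E, G, D, H, F, B, A, C]
After 4 (reverse(6, 7)): [E, G, D, H, F, B, C, A]
After 5 (rotate_left(5, 7, k=2)): [E, G, D, H, F, A, B, C]
After 6 (reverse(6, 7)): [E, G, D, H, F, A, C, B]
After 7 (reverse(5, 7)): [E, G, D, H, F, B, C, A]
After 8 (swap(5, 3)): [E, G, D, B, F, H, C, A]
After 9 (swap(7, 2)): [E, G, A, B, F, H, C, D]
After 10 (swap(7, 6)): [E, G, A, B, F, H, D, C]
After 11 (swap(5, 4)): [E, G, A, B, H, F, D, C]
After 12 (swap(6, 3)): [E, G, A, D, H, F, B, C]
After 13 (swap(1, 6)): [E, B, A, D, H, F, G, C]
After 14 (swap(0, 4)): [H, B, A, D, E, F, G, C]
After 15 (swap(0, 2)): [A, B, H, D, E, F, G, C]
After 16 (swap(2, 7)): [A, B, C, D, E, F, G, H]

Answer: yes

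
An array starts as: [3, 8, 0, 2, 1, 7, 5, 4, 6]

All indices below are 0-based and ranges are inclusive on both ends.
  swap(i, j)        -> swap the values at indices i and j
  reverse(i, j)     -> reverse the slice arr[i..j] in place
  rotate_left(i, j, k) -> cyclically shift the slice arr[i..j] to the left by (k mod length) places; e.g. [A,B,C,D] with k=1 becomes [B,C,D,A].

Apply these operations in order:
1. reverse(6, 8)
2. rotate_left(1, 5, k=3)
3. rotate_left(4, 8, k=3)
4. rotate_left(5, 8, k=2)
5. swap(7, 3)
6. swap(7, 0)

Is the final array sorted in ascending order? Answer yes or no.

Answer: no

Derivation:
After 1 (reverse(6, 8)): [3, 8, 0, 2, 1, 7, 6, 4, 5]
After 2 (rotate_left(1, 5, k=3)): [3, 1, 7, 8, 0, 2, 6, 4, 5]
After 3 (rotate_left(4, 8, k=3)): [3, 1, 7, 8, 4, 5, 0, 2, 6]
After 4 (rotate_left(5, 8, k=2)): [3, 1, 7, 8, 4, 2, 6, 5, 0]
After 5 (swap(7, 3)): [3, 1, 7, 5, 4, 2, 6, 8, 0]
After 6 (swap(7, 0)): [8, 1, 7, 5, 4, 2, 6, 3, 0]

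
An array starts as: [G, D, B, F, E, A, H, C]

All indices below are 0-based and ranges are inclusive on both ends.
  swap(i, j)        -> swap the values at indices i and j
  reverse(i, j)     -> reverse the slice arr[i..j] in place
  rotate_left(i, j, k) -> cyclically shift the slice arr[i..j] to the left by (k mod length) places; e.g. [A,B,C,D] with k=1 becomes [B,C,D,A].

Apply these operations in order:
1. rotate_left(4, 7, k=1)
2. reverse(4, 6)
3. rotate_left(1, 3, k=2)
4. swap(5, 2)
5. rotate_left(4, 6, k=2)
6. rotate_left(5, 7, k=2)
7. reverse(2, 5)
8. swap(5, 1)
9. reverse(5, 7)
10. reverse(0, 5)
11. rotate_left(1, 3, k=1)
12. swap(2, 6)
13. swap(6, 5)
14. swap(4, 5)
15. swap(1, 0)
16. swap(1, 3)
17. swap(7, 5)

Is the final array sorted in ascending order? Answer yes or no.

Answer: yes

Derivation:
After 1 (rotate_left(4, 7, k=1)): [G, D, B, F, A, H, C, E]
After 2 (reverse(4, 6)): [G, D, B, F, C, H, A, E]
After 3 (rotate_left(1, 3, k=2)): [G, F, D, B, C, H, A, E]
After 4 (swap(5, 2)): [G, F, H, B, C, D, A, E]
After 5 (rotate_left(4, 6, k=2)): [G, F, H, B, A, C, D, E]
After 6 (rotate_left(5, 7, k=2)): [G, F, H, B, A, E, C, D]
After 7 (reverse(2, 5)): [G, F, E, A, B, H, C, D]
After 8 (swap(5, 1)): [G, H, E, A, B, F, C, D]
After 9 (reverse(5, 7)): [G, H, E, A, B, D, C, F]
After 10 (reverse(0, 5)): [D, B, A, E, H, G, C, F]
After 11 (rotate_left(1, 3, k=1)): [D, A, E, B, H, G, C, F]
After 12 (swap(2, 6)): [D, A, C, B, H, G, E, F]
After 13 (swap(6, 5)): [D, A, C, B, H, E, G, F]
After 14 (swap(4, 5)): [D, A, C, B, E, H, G, F]
After 15 (swap(1, 0)): [A, D, C, B, E, H, G, F]
After 16 (swap(1, 3)): [A, B, C, D, E, H, G, F]
After 17 (swap(7, 5)): [A, B, C, D, E, F, G, H]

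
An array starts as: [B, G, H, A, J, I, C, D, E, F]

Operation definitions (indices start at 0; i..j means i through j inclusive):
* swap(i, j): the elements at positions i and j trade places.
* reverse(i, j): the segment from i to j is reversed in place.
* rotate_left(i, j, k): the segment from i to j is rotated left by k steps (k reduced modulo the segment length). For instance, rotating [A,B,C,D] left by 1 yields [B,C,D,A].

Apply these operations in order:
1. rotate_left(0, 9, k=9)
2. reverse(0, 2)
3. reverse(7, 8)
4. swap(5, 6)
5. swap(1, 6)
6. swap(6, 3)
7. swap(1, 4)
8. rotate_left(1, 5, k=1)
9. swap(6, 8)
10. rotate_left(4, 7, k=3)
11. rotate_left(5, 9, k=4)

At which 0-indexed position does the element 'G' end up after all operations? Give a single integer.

After 1 (rotate_left(0, 9, k=9)): [F, B, G, H, A, J, I, C, D, E]
After 2 (reverse(0, 2)): [G, B, F, H, A, J, I, C, D, E]
After 3 (reverse(7, 8)): [G, B, F, H, A, J, I, D, C, E]
After 4 (swap(5, 6)): [G, B, F, H, A, I, J, D, C, E]
After 5 (swap(1, 6)): [G, J, F, H, A, I, B, D, C, E]
After 6 (swap(6, 3)): [G, J, F, B, A, I, H, D, C, E]
After 7 (swap(1, 4)): [G, A, F, B, J, I, H, D, C, E]
After 8 (rotate_left(1, 5, k=1)): [G, F, B, J, I, A, H, D, C, E]
After 9 (swap(6, 8)): [G, F, B, J, I, A, C, D, H, E]
After 10 (rotate_left(4, 7, k=3)): [G, F, B, J, D, I, A, C, H, E]
After 11 (rotate_left(5, 9, k=4)): [G, F, B, J, D, E, I, A, C, H]

Answer: 0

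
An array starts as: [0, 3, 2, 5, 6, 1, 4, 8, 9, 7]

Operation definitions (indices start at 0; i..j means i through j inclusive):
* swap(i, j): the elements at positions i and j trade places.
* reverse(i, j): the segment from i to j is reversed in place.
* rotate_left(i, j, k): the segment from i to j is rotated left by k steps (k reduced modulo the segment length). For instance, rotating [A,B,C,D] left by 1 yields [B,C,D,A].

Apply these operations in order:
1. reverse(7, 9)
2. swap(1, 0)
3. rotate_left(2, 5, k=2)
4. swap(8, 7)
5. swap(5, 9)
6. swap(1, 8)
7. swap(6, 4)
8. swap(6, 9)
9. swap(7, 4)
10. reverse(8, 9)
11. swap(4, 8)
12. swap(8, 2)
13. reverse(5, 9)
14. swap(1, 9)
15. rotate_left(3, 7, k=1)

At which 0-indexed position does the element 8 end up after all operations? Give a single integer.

Answer: 1

Derivation:
After 1 (reverse(7, 9)): [0, 3, 2, 5, 6, 1, 4, 7, 9, 8]
After 2 (swap(1, 0)): [3, 0, 2, 5, 6, 1, 4, 7, 9, 8]
After 3 (rotate_left(2, 5, k=2)): [3, 0, 6, 1, 2, 5, 4, 7, 9, 8]
After 4 (swap(8, 7)): [3, 0, 6, 1, 2, 5, 4, 9, 7, 8]
After 5 (swap(5, 9)): [3, 0, 6, 1, 2, 8, 4, 9, 7, 5]
After 6 (swap(1, 8)): [3, 7, 6, 1, 2, 8, 4, 9, 0, 5]
After 7 (swap(6, 4)): [3, 7, 6, 1, 4, 8, 2, 9, 0, 5]
After 8 (swap(6, 9)): [3, 7, 6, 1, 4, 8, 5, 9, 0, 2]
After 9 (swap(7, 4)): [3, 7, 6, 1, 9, 8, 5, 4, 0, 2]
After 10 (reverse(8, 9)): [3, 7, 6, 1, 9, 8, 5, 4, 2, 0]
After 11 (swap(4, 8)): [3, 7, 6, 1, 2, 8, 5, 4, 9, 0]
After 12 (swap(8, 2)): [3, 7, 9, 1, 2, 8, 5, 4, 6, 0]
After 13 (reverse(5, 9)): [3, 7, 9, 1, 2, 0, 6, 4, 5, 8]
After 14 (swap(1, 9)): [3, 8, 9, 1, 2, 0, 6, 4, 5, 7]
After 15 (rotate_left(3, 7, k=1)): [3, 8, 9, 2, 0, 6, 4, 1, 5, 7]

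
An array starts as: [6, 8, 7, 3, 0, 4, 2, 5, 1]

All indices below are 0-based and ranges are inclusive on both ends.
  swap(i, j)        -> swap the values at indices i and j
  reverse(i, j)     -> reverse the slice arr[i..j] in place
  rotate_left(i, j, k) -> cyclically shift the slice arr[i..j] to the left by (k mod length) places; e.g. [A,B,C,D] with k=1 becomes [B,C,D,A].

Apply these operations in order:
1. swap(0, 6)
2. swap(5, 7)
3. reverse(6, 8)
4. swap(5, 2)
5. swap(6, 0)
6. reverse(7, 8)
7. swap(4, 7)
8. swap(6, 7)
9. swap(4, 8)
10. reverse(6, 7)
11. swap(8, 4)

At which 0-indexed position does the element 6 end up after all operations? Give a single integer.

Answer: 4

Derivation:
After 1 (swap(0, 6)): [2, 8, 7, 3, 0, 4, 6, 5, 1]
After 2 (swap(5, 7)): [2, 8, 7, 3, 0, 5, 6, 4, 1]
After 3 (reverse(6, 8)): [2, 8, 7, 3, 0, 5, 1, 4, 6]
After 4 (swap(5, 2)): [2, 8, 5, 3, 0, 7, 1, 4, 6]
After 5 (swap(6, 0)): [1, 8, 5, 3, 0, 7, 2, 4, 6]
After 6 (reverse(7, 8)): [1, 8, 5, 3, 0, 7, 2, 6, 4]
After 7 (swap(4, 7)): [1, 8, 5, 3, 6, 7, 2, 0, 4]
After 8 (swap(6, 7)): [1, 8, 5, 3, 6, 7, 0, 2, 4]
After 9 (swap(4, 8)): [1, 8, 5, 3, 4, 7, 0, 2, 6]
After 10 (reverse(6, 7)): [1, 8, 5, 3, 4, 7, 2, 0, 6]
After 11 (swap(8, 4)): [1, 8, 5, 3, 6, 7, 2, 0, 4]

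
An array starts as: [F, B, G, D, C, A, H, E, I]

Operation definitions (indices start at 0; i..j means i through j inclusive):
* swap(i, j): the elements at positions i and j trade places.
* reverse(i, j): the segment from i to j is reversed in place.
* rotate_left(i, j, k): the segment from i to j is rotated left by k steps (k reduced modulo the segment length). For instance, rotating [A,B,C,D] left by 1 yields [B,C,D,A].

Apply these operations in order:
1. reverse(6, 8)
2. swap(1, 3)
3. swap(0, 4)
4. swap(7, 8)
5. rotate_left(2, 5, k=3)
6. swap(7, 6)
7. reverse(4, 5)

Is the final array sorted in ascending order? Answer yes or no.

Answer: no

Derivation:
After 1 (reverse(6, 8)): [F, B, G, D, C, A, I, E, H]
After 2 (swap(1, 3)): [F, D, G, B, C, A, I, E, H]
After 3 (swap(0, 4)): [C, D, G, B, F, A, I, E, H]
After 4 (swap(7, 8)): [C, D, G, B, F, A, I, H, E]
After 5 (rotate_left(2, 5, k=3)): [C, D, A, G, B, F, I, H, E]
After 6 (swap(7, 6)): [C, D, A, G, B, F, H, I, E]
After 7 (reverse(4, 5)): [C, D, A, G, F, B, H, I, E]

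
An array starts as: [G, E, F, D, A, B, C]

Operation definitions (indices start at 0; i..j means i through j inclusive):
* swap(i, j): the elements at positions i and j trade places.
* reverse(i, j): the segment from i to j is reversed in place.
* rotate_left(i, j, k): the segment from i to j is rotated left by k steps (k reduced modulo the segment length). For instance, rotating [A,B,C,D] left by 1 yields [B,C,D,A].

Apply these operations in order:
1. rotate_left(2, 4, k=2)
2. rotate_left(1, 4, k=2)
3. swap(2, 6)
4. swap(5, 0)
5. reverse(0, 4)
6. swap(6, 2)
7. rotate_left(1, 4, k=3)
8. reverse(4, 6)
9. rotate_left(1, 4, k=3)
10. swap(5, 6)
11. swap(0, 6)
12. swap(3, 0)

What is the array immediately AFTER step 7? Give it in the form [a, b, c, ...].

Answer: [A, B, E, D, F, G, C]

Derivation:
After 1 (rotate_left(2, 4, k=2)): [G, E, A, F, D, B, C]
After 2 (rotate_left(1, 4, k=2)): [G, F, D, E, A, B, C]
After 3 (swap(2, 6)): [G, F, C, E, A, B, D]
After 4 (swap(5, 0)): [B, F, C, E, A, G, D]
After 5 (reverse(0, 4)): [A, E, C, F, B, G, D]
After 6 (swap(6, 2)): [A, E, D, F, B, G, C]
After 7 (rotate_left(1, 4, k=3)): [A, B, E, D, F, G, C]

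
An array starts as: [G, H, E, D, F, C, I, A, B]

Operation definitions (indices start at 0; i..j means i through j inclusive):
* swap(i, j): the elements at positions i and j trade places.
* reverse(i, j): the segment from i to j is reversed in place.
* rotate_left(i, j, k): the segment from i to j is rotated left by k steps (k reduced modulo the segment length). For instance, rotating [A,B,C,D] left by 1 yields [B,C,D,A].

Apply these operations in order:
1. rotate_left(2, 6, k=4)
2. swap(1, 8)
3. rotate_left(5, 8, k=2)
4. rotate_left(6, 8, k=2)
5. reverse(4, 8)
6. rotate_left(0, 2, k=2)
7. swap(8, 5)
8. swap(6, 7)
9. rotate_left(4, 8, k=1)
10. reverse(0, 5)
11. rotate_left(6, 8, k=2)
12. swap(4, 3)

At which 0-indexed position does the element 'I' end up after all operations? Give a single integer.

After 1 (rotate_left(2, 6, k=4)): [G, H, I, E, D, F, C, A, B]
After 2 (swap(1, 8)): [G, B, I, E, D, F, C, A, H]
After 3 (rotate_left(5, 8, k=2)): [G, B, I, E, D, A, H, F, C]
After 4 (rotate_left(6, 8, k=2)): [G, B, I, E, D, A, C, H, F]
After 5 (reverse(4, 8)): [G, B, I, E, F, H, C, A, D]
After 6 (rotate_left(0, 2, k=2)): [I, G, B, E, F, H, C, A, D]
After 7 (swap(8, 5)): [I, G, B, E, F, D, C, A, H]
After 8 (swap(6, 7)): [I, G, B, E, F, D, A, C, H]
After 9 (rotate_left(4, 8, k=1)): [I, G, B, E, D, A, C, H, F]
After 10 (reverse(0, 5)): [A, D, E, B, G, I, C, H, F]
After 11 (rotate_left(6, 8, k=2)): [A, D, E, B, G, I, F, C, H]
After 12 (swap(4, 3)): [A, D, E, G, B, I, F, C, H]

Answer: 5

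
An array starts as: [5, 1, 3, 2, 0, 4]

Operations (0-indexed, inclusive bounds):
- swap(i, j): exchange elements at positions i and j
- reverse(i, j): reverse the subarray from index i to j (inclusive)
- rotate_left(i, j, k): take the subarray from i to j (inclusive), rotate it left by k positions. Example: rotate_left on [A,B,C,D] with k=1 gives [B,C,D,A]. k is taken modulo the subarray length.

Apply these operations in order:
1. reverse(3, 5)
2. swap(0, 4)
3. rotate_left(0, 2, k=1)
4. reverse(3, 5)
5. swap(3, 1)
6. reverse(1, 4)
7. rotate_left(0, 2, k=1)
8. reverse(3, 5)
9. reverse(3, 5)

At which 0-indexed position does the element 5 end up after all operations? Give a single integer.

After 1 (reverse(3, 5)): [5, 1, 3, 4, 0, 2]
After 2 (swap(0, 4)): [0, 1, 3, 4, 5, 2]
After 3 (rotate_left(0, 2, k=1)): [1, 3, 0, 4, 5, 2]
After 4 (reverse(3, 5)): [1, 3, 0, 2, 5, 4]
After 5 (swap(3, 1)): [1, 2, 0, 3, 5, 4]
After 6 (reverse(1, 4)): [1, 5, 3, 0, 2, 4]
After 7 (rotate_left(0, 2, k=1)): [5, 3, 1, 0, 2, 4]
After 8 (reverse(3, 5)): [5, 3, 1, 4, 2, 0]
After 9 (reverse(3, 5)): [5, 3, 1, 0, 2, 4]

Answer: 0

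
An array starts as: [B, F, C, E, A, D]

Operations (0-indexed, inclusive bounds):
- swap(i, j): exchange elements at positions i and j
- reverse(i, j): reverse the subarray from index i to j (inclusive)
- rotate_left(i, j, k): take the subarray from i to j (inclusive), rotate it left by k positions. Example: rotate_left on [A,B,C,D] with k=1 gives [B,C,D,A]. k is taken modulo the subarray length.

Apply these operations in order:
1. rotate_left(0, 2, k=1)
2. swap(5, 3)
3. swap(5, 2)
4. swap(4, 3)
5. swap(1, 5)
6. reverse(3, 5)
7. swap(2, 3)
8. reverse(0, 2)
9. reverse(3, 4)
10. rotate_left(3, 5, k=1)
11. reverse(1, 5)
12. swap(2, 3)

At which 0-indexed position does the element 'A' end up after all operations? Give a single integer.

After 1 (rotate_left(0, 2, k=1)): [F, C, B, E, A, D]
After 2 (swap(5, 3)): [F, C, B, D, A, E]
After 3 (swap(5, 2)): [F, C, E, D, A, B]
After 4 (swap(4, 3)): [F, C, E, A, D, B]
After 5 (swap(1, 5)): [F, B, E, A, D, C]
After 6 (reverse(3, 5)): [F, B, E, C, D, A]
After 7 (swap(2, 3)): [F, B, C, E, D, A]
After 8 (reverse(0, 2)): [C, B, F, E, D, A]
After 9 (reverse(3, 4)): [C, B, F, D, E, A]
After 10 (rotate_left(3, 5, k=1)): [C, B, F, E, A, D]
After 11 (reverse(1, 5)): [C, D, A, E, F, B]
After 12 (swap(2, 3)): [C, D, E, A, F, B]

Answer: 3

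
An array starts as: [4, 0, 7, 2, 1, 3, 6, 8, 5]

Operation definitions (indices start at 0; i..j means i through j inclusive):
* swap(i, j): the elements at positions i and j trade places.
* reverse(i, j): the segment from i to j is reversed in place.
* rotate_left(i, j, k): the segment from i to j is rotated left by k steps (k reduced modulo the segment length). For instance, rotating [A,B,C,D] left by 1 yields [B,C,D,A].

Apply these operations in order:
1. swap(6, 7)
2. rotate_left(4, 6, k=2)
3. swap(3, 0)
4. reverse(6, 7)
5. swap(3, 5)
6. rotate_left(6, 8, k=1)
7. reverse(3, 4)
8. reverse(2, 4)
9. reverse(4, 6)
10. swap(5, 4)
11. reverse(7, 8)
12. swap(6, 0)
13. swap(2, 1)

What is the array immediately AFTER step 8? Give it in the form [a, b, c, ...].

Answer: [2, 0, 1, 8, 7, 4, 3, 5, 6]

Derivation:
After 1 (swap(6, 7)): [4, 0, 7, 2, 1, 3, 8, 6, 5]
After 2 (rotate_left(4, 6, k=2)): [4, 0, 7, 2, 8, 1, 3, 6, 5]
After 3 (swap(3, 0)): [2, 0, 7, 4, 8, 1, 3, 6, 5]
After 4 (reverse(6, 7)): [2, 0, 7, 4, 8, 1, 6, 3, 5]
After 5 (swap(3, 5)): [2, 0, 7, 1, 8, 4, 6, 3, 5]
After 6 (rotate_left(6, 8, k=1)): [2, 0, 7, 1, 8, 4, 3, 5, 6]
After 7 (reverse(3, 4)): [2, 0, 7, 8, 1, 4, 3, 5, 6]
After 8 (reverse(2, 4)): [2, 0, 1, 8, 7, 4, 3, 5, 6]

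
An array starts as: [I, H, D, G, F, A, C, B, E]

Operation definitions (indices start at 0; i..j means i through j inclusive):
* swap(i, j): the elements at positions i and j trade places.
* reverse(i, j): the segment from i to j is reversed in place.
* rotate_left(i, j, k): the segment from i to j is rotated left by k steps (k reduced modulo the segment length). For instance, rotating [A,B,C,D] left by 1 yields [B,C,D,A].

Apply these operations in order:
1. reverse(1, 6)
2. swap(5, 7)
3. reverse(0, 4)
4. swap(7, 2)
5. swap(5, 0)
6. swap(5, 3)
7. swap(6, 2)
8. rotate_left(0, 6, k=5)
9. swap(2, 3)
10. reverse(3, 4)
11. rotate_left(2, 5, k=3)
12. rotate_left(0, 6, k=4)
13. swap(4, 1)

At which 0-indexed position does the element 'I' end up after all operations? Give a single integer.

Answer: 2

Derivation:
After 1 (reverse(1, 6)): [I, C, A, F, G, D, H, B, E]
After 2 (swap(5, 7)): [I, C, A, F, G, B, H, D, E]
After 3 (reverse(0, 4)): [G, F, A, C, I, B, H, D, E]
After 4 (swap(7, 2)): [G, F, D, C, I, B, H, A, E]
After 5 (swap(5, 0)): [B, F, D, C, I, G, H, A, E]
After 6 (swap(5, 3)): [B, F, D, G, I, C, H, A, E]
After 7 (swap(6, 2)): [B, F, H, G, I, C, D, A, E]
After 8 (rotate_left(0, 6, k=5)): [C, D, B, F, H, G, I, A, E]
After 9 (swap(2, 3)): [C, D, F, B, H, G, I, A, E]
After 10 (reverse(3, 4)): [C, D, F, H, B, G, I, A, E]
After 11 (rotate_left(2, 5, k=3)): [C, D, G, F, H, B, I, A, E]
After 12 (rotate_left(0, 6, k=4)): [H, B, I, C, D, G, F, A, E]
After 13 (swap(4, 1)): [H, D, I, C, B, G, F, A, E]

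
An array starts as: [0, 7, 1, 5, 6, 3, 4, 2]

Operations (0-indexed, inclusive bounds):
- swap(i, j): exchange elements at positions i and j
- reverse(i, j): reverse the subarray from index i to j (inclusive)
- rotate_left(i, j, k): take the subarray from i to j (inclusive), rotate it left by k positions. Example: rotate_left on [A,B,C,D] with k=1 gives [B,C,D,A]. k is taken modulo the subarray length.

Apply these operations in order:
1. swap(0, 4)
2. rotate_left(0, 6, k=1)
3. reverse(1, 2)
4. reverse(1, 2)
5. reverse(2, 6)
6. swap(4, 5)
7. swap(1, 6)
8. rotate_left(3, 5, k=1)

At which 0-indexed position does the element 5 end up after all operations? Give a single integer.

Answer: 1

Derivation:
After 1 (swap(0, 4)): [6, 7, 1, 5, 0, 3, 4, 2]
After 2 (rotate_left(0, 6, k=1)): [7, 1, 5, 0, 3, 4, 6, 2]
After 3 (reverse(1, 2)): [7, 5, 1, 0, 3, 4, 6, 2]
After 4 (reverse(1, 2)): [7, 1, 5, 0, 3, 4, 6, 2]
After 5 (reverse(2, 6)): [7, 1, 6, 4, 3, 0, 5, 2]
After 6 (swap(4, 5)): [7, 1, 6, 4, 0, 3, 5, 2]
After 7 (swap(1, 6)): [7, 5, 6, 4, 0, 3, 1, 2]
After 8 (rotate_left(3, 5, k=1)): [7, 5, 6, 0, 3, 4, 1, 2]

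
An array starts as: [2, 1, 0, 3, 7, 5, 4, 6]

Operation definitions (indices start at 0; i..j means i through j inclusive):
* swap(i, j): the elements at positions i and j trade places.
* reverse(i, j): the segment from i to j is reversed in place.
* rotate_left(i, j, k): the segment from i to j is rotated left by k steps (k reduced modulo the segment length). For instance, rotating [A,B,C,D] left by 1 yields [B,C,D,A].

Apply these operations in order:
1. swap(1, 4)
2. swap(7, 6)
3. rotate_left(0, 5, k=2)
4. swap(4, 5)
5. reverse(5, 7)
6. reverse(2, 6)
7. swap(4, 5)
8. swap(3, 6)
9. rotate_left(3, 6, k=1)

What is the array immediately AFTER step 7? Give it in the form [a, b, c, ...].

Answer: [0, 3, 6, 4, 5, 7, 1, 2]

Derivation:
After 1 (swap(1, 4)): [2, 7, 0, 3, 1, 5, 4, 6]
After 2 (swap(7, 6)): [2, 7, 0, 3, 1, 5, 6, 4]
After 3 (rotate_left(0, 5, k=2)): [0, 3, 1, 5, 2, 7, 6, 4]
After 4 (swap(4, 5)): [0, 3, 1, 5, 7, 2, 6, 4]
After 5 (reverse(5, 7)): [0, 3, 1, 5, 7, 4, 6, 2]
After 6 (reverse(2, 6)): [0, 3, 6, 4, 7, 5, 1, 2]
After 7 (swap(4, 5)): [0, 3, 6, 4, 5, 7, 1, 2]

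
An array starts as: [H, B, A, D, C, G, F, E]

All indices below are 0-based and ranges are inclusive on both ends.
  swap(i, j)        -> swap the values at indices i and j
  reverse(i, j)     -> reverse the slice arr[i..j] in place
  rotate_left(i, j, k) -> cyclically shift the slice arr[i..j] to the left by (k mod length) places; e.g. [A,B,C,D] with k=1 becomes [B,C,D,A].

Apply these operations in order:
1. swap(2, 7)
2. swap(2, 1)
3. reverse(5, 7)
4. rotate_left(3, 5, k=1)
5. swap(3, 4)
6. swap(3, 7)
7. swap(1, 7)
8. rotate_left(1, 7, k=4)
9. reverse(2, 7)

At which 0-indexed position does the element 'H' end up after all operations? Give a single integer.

Answer: 0

Derivation:
After 1 (swap(2, 7)): [H, B, E, D, C, G, F, A]
After 2 (swap(2, 1)): [H, E, B, D, C, G, F, A]
After 3 (reverse(5, 7)): [H, E, B, D, C, A, F, G]
After 4 (rotate_left(3, 5, k=1)): [H, E, B, C, A, D, F, G]
After 5 (swap(3, 4)): [H, E, B, A, C, D, F, G]
After 6 (swap(3, 7)): [H, E, B, G, C, D, F, A]
After 7 (swap(1, 7)): [H, A, B, G, C, D, F, E]
After 8 (rotate_left(1, 7, k=4)): [H, D, F, E, A, B, G, C]
After 9 (reverse(2, 7)): [H, D, C, G, B, A, E, F]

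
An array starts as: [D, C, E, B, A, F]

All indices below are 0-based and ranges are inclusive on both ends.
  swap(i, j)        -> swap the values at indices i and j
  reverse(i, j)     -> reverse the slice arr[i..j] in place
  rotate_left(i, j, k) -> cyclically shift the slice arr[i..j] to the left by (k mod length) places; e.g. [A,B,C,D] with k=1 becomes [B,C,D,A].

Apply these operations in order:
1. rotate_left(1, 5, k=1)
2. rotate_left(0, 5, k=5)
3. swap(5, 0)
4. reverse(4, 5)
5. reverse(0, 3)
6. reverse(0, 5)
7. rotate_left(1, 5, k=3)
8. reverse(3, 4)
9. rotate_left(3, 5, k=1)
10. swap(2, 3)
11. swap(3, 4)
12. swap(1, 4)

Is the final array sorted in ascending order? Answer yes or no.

After 1 (rotate_left(1, 5, k=1)): [D, E, B, A, F, C]
After 2 (rotate_left(0, 5, k=5)): [C, D, E, B, A, F]
After 3 (swap(5, 0)): [F, D, E, B, A, C]
After 4 (reverse(4, 5)): [F, D, E, B, C, A]
After 5 (reverse(0, 3)): [B, E, D, F, C, A]
After 6 (reverse(0, 5)): [A, C, F, D, E, B]
After 7 (rotate_left(1, 5, k=3)): [A, E, B, C, F, D]
After 8 (reverse(3, 4)): [A, E, B, F, C, D]
After 9 (rotate_left(3, 5, k=1)): [A, E, B, C, D, F]
After 10 (swap(2, 3)): [A, E, C, B, D, F]
After 11 (swap(3, 4)): [A, E, C, D, B, F]
After 12 (swap(1, 4)): [A, B, C, D, E, F]

Answer: yes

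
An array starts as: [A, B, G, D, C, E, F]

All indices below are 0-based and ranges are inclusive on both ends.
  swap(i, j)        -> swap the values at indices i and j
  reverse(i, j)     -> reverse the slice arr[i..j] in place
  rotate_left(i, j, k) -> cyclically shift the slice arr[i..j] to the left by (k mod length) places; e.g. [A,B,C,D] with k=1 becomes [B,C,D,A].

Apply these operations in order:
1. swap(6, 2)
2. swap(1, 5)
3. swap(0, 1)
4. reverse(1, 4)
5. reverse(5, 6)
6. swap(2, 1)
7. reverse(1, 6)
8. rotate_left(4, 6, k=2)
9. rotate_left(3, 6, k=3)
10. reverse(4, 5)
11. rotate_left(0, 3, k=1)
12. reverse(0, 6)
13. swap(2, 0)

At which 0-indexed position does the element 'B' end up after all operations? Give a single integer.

After 1 (swap(6, 2)): [A, B, F, D, C, E, G]
After 2 (swap(1, 5)): [A, E, F, D, C, B, G]
After 3 (swap(0, 1)): [E, A, F, D, C, B, G]
After 4 (reverse(1, 4)): [E, C, D, F, A, B, G]
After 5 (reverse(5, 6)): [E, C, D, F, A, G, B]
After 6 (swap(2, 1)): [E, D, C, F, A, G, B]
After 7 (reverse(1, 6)): [E, B, G, A, F, C, D]
After 8 (rotate_left(4, 6, k=2)): [E, B, G, A, D, F, C]
After 9 (rotate_left(3, 6, k=3)): [E, B, G, C, A, D, F]
After 10 (reverse(4, 5)): [E, B, G, C, D, A, F]
After 11 (rotate_left(0, 3, k=1)): [B, G, C, E, D, A, F]
After 12 (reverse(0, 6)): [F, A, D, E, C, G, B]
After 13 (swap(2, 0)): [D, A, F, E, C, G, B]

Answer: 6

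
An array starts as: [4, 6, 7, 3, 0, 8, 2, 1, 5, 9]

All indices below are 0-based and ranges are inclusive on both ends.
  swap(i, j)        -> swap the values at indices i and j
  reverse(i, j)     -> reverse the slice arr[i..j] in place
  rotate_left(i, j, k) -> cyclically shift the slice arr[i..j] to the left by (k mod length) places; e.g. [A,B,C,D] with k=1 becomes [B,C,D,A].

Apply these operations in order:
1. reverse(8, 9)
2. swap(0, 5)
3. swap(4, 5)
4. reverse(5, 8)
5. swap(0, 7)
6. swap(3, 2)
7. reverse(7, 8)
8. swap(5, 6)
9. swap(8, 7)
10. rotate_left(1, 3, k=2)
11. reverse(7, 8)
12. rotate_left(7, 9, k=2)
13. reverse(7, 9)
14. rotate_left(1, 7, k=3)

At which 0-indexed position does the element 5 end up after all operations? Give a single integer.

After 1 (reverse(8, 9)): [4, 6, 7, 3, 0, 8, 2, 1, 9, 5]
After 2 (swap(0, 5)): [8, 6, 7, 3, 0, 4, 2, 1, 9, 5]
After 3 (swap(4, 5)): [8, 6, 7, 3, 4, 0, 2, 1, 9, 5]
After 4 (reverse(5, 8)): [8, 6, 7, 3, 4, 9, 1, 2, 0, 5]
After 5 (swap(0, 7)): [2, 6, 7, 3, 4, 9, 1, 8, 0, 5]
After 6 (swap(3, 2)): [2, 6, 3, 7, 4, 9, 1, 8, 0, 5]
After 7 (reverse(7, 8)): [2, 6, 3, 7, 4, 9, 1, 0, 8, 5]
After 8 (swap(5, 6)): [2, 6, 3, 7, 4, 1, 9, 0, 8, 5]
After 9 (swap(8, 7)): [2, 6, 3, 7, 4, 1, 9, 8, 0, 5]
After 10 (rotate_left(1, 3, k=2)): [2, 7, 6, 3, 4, 1, 9, 8, 0, 5]
After 11 (reverse(7, 8)): [2, 7, 6, 3, 4, 1, 9, 0, 8, 5]
After 12 (rotate_left(7, 9, k=2)): [2, 7, 6, 3, 4, 1, 9, 5, 0, 8]
After 13 (reverse(7, 9)): [2, 7, 6, 3, 4, 1, 9, 8, 0, 5]
After 14 (rotate_left(1, 7, k=3)): [2, 4, 1, 9, 8, 7, 6, 3, 0, 5]

Answer: 9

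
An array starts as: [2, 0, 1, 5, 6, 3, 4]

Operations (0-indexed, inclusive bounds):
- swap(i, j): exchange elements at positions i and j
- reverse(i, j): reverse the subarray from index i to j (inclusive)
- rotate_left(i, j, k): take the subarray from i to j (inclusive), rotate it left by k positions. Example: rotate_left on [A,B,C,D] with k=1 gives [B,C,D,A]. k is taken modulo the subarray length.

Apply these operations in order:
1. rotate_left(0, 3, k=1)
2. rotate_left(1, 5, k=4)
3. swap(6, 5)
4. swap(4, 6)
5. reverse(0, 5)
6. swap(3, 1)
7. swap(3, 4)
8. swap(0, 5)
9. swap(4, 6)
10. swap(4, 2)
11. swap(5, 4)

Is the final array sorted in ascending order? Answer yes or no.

After 1 (rotate_left(0, 3, k=1)): [0, 1, 5, 2, 6, 3, 4]
After 2 (rotate_left(1, 5, k=4)): [0, 3, 1, 5, 2, 6, 4]
After 3 (swap(6, 5)): [0, 3, 1, 5, 2, 4, 6]
After 4 (swap(4, 6)): [0, 3, 1, 5, 6, 4, 2]
After 5 (reverse(0, 5)): [4, 6, 5, 1, 3, 0, 2]
After 6 (swap(3, 1)): [4, 1, 5, 6, 3, 0, 2]
After 7 (swap(3, 4)): [4, 1, 5, 3, 6, 0, 2]
After 8 (swap(0, 5)): [0, 1, 5, 3, 6, 4, 2]
After 9 (swap(4, 6)): [0, 1, 5, 3, 2, 4, 6]
After 10 (swap(4, 2)): [0, 1, 2, 3, 5, 4, 6]
After 11 (swap(5, 4)): [0, 1, 2, 3, 4, 5, 6]

Answer: yes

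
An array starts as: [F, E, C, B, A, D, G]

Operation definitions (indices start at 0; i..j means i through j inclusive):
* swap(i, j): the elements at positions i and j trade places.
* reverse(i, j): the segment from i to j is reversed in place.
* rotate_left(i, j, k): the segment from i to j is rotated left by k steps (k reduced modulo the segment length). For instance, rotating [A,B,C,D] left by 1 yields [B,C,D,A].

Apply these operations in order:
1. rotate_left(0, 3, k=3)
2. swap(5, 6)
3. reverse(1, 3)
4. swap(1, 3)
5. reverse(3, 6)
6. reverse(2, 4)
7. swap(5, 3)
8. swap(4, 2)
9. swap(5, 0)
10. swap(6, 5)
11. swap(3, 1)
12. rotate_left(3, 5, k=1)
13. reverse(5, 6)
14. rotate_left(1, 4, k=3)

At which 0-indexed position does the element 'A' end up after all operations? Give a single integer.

After 1 (rotate_left(0, 3, k=3)): [B, F, E, C, A, D, G]
After 2 (swap(5, 6)): [B, F, E, C, A, G, D]
After 3 (reverse(1, 3)): [B, C, E, F, A, G, D]
After 4 (swap(1, 3)): [B, F, E, C, A, G, D]
After 5 (reverse(3, 6)): [B, F, E, D, G, A, C]
After 6 (reverse(2, 4)): [B, F, G, D, E, A, C]
After 7 (swap(5, 3)): [B, F, G, A, E, D, C]
After 8 (swap(4, 2)): [B, F, E, A, G, D, C]
After 9 (swap(5, 0)): [D, F, E, A, G, B, C]
After 10 (swap(6, 5)): [D, F, E, A, G, C, B]
After 11 (swap(3, 1)): [D, A, E, F, G, C, B]
After 12 (rotate_left(3, 5, k=1)): [D, A, E, G, C, F, B]
After 13 (reverse(5, 6)): [D, A, E, G, C, B, F]
After 14 (rotate_left(1, 4, k=3)): [D, C, A, E, G, B, F]

Answer: 2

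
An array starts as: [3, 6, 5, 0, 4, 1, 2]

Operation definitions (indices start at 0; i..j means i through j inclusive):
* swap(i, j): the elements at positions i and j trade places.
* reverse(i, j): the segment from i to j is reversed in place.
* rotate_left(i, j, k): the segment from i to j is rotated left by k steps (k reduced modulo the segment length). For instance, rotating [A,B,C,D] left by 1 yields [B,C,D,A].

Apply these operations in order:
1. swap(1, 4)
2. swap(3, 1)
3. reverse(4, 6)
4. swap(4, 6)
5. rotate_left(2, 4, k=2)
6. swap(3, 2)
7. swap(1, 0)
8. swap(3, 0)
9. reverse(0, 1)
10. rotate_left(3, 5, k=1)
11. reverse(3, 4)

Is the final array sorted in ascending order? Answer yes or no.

Answer: no

Derivation:
After 1 (swap(1, 4)): [3, 4, 5, 0, 6, 1, 2]
After 2 (swap(3, 1)): [3, 0, 5, 4, 6, 1, 2]
After 3 (reverse(4, 6)): [3, 0, 5, 4, 2, 1, 6]
After 4 (swap(4, 6)): [3, 0, 5, 4, 6, 1, 2]
After 5 (rotate_left(2, 4, k=2)): [3, 0, 6, 5, 4, 1, 2]
After 6 (swap(3, 2)): [3, 0, 5, 6, 4, 1, 2]
After 7 (swap(1, 0)): [0, 3, 5, 6, 4, 1, 2]
After 8 (swap(3, 0)): [6, 3, 5, 0, 4, 1, 2]
After 9 (reverse(0, 1)): [3, 6, 5, 0, 4, 1, 2]
After 10 (rotate_left(3, 5, k=1)): [3, 6, 5, 4, 1, 0, 2]
After 11 (reverse(3, 4)): [3, 6, 5, 1, 4, 0, 2]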